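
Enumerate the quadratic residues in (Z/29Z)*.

Square k = 1,…,14 (k and 29−k give the same square):
1²=1, 2²=4, 3²=9, 4²=16, 5²=25, 6²≡7, 7²≡20, 8²≡6, 9²≡23, 10²≡13, 11²≡5, 12²≡28, 13²≡24, 14²≡22 (mod 29).
So the quadratic residues mod 29 are {1, 4, 5, 6, 7, 9, 13, 16, 20, 22, 23, 24, 25, 28}.

1, 4, 5, 6, 7, 9, 13, 16, 20, 22, 23, 24, 25, 28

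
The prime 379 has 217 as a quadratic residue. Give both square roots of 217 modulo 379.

Since 379 ≡ 3 (mod 4), a square root of 217 is 217^((379+1)/4) = 217^95 mod 379.
Repeated squaring: 217^2≡93, 217^4≡311, 217^8≡76, 217^16≡91, 217^32≡322, 217^64≡217 (mod 379).
217^95 = 217^(64+16+8+4+2+1) ≡ 322 (mod 379).
Check: 322² = 103684 ≡ 217 (mod 379). The two roots are 57 and 322.

57, 322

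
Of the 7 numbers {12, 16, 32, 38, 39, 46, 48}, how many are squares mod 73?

6

(12/73) = +1 → QR.
(16/73) = +1 → QR.
(32/73) = +1 → QR.
(38/73) = +1 → QR.
(39/73) = -1 → non-residue.
(46/73) = +1 → QR.
(48/73) = +1 → QR.
Total quadratic residues among the 7: 6.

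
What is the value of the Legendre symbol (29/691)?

Reciprocity: 29 ≡ 1 and 691 ≡ 3 (mod 4), so (29/691) = +(691/29).
Reduce top mod 29: now compute (24/29).
Pull out 2^3: since 29 ≡ 5 (mod 8), (2/29) = -1, so (2/29)^3 = -1.
Reciprocity: 3 ≡ 3 and 29 ≡ 1 (mod 4), so (3/29) = +(29/3).
Reduce top mod 3: now compute (2/3).
Pull out 2: since 3 ≡ 3 (mod 8), (2/3) = -1.
Reached (1/3) = 1. Collecting the sign flips along the way, the symbol is +1.

1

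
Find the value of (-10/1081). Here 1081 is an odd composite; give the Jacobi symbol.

1

First reduce: -10 ≡ 1071 (mod 1081).
Reciprocity: 1071 ≡ 3 and 1081 ≡ 1 (mod 4), so (1071/1081) = +(1081/1071).
Reduce top mod 1071: now compute (10/1071).
Pull out 2: since 1071 ≡ 7 (mod 8), (2/1071) = +1.
Reciprocity: 5 ≡ 1 and 1071 ≡ 3 (mod 4), so (5/1071) = +(1071/5).
Reduce top mod 5: now compute (1/5).
Reached (1/5) = 1. Collecting the sign flips along the way, the symbol is +1.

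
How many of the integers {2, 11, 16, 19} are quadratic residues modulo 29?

(2/29) = -1 → non-residue.
(11/29) = -1 → non-residue.
(16/29) = +1 → QR.
(19/29) = -1 → non-residue.
Total quadratic residues among the 4: 1.

1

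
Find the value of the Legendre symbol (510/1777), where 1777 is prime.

-1

Pull out 2: since 1777 ≡ 1 (mod 8), (2/1777) = +1.
Reciprocity: 255 ≡ 3 and 1777 ≡ 1 (mod 4), so (255/1777) = +(1777/255).
Reduce top mod 255: now compute (247/255).
Reciprocity: 247 ≡ 3 and 255 ≡ 3 (mod 4), so (247/255) = −(255/247).
Reduce top mod 247: now compute (8/247).
Pull out 2^3: since 247 ≡ 7 (mod 8), (2/247) = +1, so (2/247)^3 = +1.
Reached (1/247) = 1. Collecting the sign flips along the way, the symbol is -1.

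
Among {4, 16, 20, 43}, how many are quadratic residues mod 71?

(4/71) = +1 → QR.
(16/71) = +1 → QR.
(20/71) = +1 → QR.
(43/71) = +1 → QR.
Total quadratic residues among the 4: 4.

4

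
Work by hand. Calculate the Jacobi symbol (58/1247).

0

Pull out 2: since 1247 ≡ 7 (mod 8), (2/1247) = +1.
Reciprocity: 29 ≡ 1 and 1247 ≡ 3 (mod 4), so (29/1247) = +(1247/29).
Reduce top mod 29: now compute (0/29).
Top reduces to 0: gcd > 1, so the symbol is 0.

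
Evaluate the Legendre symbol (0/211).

Top reduces to 0: gcd > 1, so the symbol is 0.

0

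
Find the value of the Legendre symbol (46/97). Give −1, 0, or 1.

-1

Pull out 2: since 97 ≡ 1 (mod 8), (2/97) = +1.
Reciprocity: 23 ≡ 3 and 97 ≡ 1 (mod 4), so (23/97) = +(97/23).
Reduce top mod 23: now compute (5/23).
Reciprocity: 5 ≡ 1 and 23 ≡ 3 (mod 4), so (5/23) = +(23/5).
Reduce top mod 5: now compute (3/5).
Reciprocity: 3 ≡ 3 and 5 ≡ 1 (mod 4), so (3/5) = +(5/3).
Reduce top mod 3: now compute (2/3).
Pull out 2: since 3 ≡ 3 (mod 8), (2/3) = -1.
Reached (1/3) = 1. Collecting the sign flips along the way, the symbol is -1.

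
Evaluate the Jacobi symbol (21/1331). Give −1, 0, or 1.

Reciprocity: 21 ≡ 1 and 1331 ≡ 3 (mod 4), so (21/1331) = +(1331/21).
Reduce top mod 21: now compute (8/21).
Pull out 2^3: since 21 ≡ 5 (mod 8), (2/21) = -1, so (2/21)^3 = -1.
Reached (1/21) = 1. Collecting the sign flips along the way, the symbol is -1.

-1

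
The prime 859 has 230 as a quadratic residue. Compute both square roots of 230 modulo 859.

Since 859 ≡ 3 (mod 4), a square root of 230 is 230^((859+1)/4) = 230^215 mod 859.
Repeated squaring: 230^2≡501, 230^4≡173, 230^8≡723, 230^16≡457, 230^32≡112, 230^64≡518, 230^128≡316 (mod 859).
230^215 = 230^(128+64+16+4+2+1) ≡ 33 (mod 859).
Check: 33² = 1089 ≡ 230 (mod 859). The two roots are 33 and 826.

33, 826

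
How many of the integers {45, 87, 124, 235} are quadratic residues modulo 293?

(45/293) = -1 → non-residue.
(87/293) = +1 → QR.
(124/293) = +1 → QR.
(235/293) = +1 → QR.
Total quadratic residues among the 4: 3.

3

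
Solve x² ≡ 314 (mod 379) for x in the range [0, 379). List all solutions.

47, 332

Since 379 ≡ 3 (mod 4), a square root of 314 is 314^((379+1)/4) = 314^95 mod 379.
Repeated squaring: 314^2≡56, 314^4≡104, 314^8≡204, 314^16≡305, 314^32≡170, 314^64≡96 (mod 379).
314^95 = 314^(64+16+8+4+2+1) ≡ 332 (mod 379).
Check: 332² = 110224 ≡ 314 (mod 379). The two roots are 47 and 332.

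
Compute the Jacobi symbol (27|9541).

1

Reciprocity: 27 ≡ 3 and 9541 ≡ 1 (mod 4), so (27/9541) = +(9541/27).
Reduce top mod 27: now compute (10/27).
Pull out 2: since 27 ≡ 3 (mod 8), (2/27) = -1.
Reciprocity: 5 ≡ 1 and 27 ≡ 3 (mod 4), so (5/27) = +(27/5).
Reduce top mod 5: now compute (2/5).
Pull out 2: since 5 ≡ 5 (mod 8), (2/5) = -1.
Reached (1/5) = 1. Collecting the sign flips along the way, the symbol is +1.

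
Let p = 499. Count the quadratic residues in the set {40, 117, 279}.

(40/499) = -1 → non-residue.
(117/499) = -1 → non-residue.
(279/499) = +1 → QR.
Total quadratic residues among the 3: 1.

1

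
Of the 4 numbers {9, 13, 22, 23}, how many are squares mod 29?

(9/29) = +1 → QR.
(13/29) = +1 → QR.
(22/29) = +1 → QR.
(23/29) = +1 → QR.
Total quadratic residues among the 4: 4.

4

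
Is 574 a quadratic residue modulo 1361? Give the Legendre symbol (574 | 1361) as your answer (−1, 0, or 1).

-1

Pull out 2: since 1361 ≡ 1 (mod 8), (2/1361) = +1.
Reciprocity: 287 ≡ 3 and 1361 ≡ 1 (mod 4), so (287/1361) = +(1361/287).
Reduce top mod 287: now compute (213/287).
Reciprocity: 213 ≡ 1 and 287 ≡ 3 (mod 4), so (213/287) = +(287/213).
Reduce top mod 213: now compute (74/213).
Pull out 2: since 213 ≡ 5 (mod 8), (2/213) = -1.
Reciprocity: 37 ≡ 1 and 213 ≡ 1 (mod 4), so (37/213) = +(213/37).
Reduce top mod 37: now compute (28/37).
Pull out 2^2: since 37 ≡ 5 (mod 8), (2/37) = -1, so (2/37)^2 = +1.
Reciprocity: 7 ≡ 3 and 37 ≡ 1 (mod 4), so (7/37) = +(37/7).
Reduce top mod 7: now compute (2/7).
Pull out 2: since 7 ≡ 7 (mod 8), (2/7) = +1.
Reached (1/7) = 1. Collecting the sign flips along the way, the symbol is -1.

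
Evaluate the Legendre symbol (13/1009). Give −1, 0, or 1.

Reciprocity: 13 ≡ 1 and 1009 ≡ 1 (mod 4), so (13/1009) = +(1009/13).
Reduce top mod 13: now compute (8/13).
Pull out 2^3: since 13 ≡ 5 (mod 8), (2/13) = -1, so (2/13)^3 = -1.
Reached (1/13) = 1. Collecting the sign flips along the way, the symbol is -1.

-1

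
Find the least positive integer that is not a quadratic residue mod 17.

3

(2/17) = +1, so 2 is a residue.
(3/17) = −1, so 3 is the smallest positive non-residue mod 17.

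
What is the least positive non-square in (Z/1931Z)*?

(2/1931) = −1, so 2 is the smallest positive non-residue mod 1931.

2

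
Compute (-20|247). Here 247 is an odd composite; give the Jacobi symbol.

First reduce: -20 ≡ 227 (mod 247).
Reciprocity: 227 ≡ 3 and 247 ≡ 3 (mod 4), so (227/247) = −(247/227).
Reduce top mod 227: now compute (20/227).
Pull out 2^2: since 227 ≡ 3 (mod 8), (2/227) = -1, so (2/227)^2 = +1.
Reciprocity: 5 ≡ 1 and 227 ≡ 3 (mod 4), so (5/227) = +(227/5).
Reduce top mod 5: now compute (2/5).
Pull out 2: since 5 ≡ 5 (mod 8), (2/5) = -1.
Reached (1/5) = 1. Collecting the sign flips along the way, the symbol is +1.

1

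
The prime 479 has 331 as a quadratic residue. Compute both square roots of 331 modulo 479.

Since 479 ≡ 3 (mod 4), a square root of 331 is 331^((479+1)/4) = 331^120 mod 479.
Repeated squaring: 331^2≡349, 331^4≡135, 331^8≡23, 331^16≡50, 331^32≡105, 331^64≡8 (mod 479).
331^120 = 331^(64+32+16+8) ≡ 336 (mod 479).
Check: 336² = 112896 ≡ 331 (mod 479). The two roots are 143 and 336.

143, 336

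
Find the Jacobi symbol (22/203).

Pull out 2: since 203 ≡ 3 (mod 8), (2/203) = -1.
Reciprocity: 11 ≡ 3 and 203 ≡ 3 (mod 4), so (11/203) = −(203/11).
Reduce top mod 11: now compute (5/11).
Reciprocity: 5 ≡ 1 and 11 ≡ 3 (mod 4), so (5/11) = +(11/5).
Reduce top mod 5: now compute (1/5).
Reached (1/5) = 1. Collecting the sign flips along the way, the symbol is +1.

1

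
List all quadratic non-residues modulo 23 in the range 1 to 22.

5, 7, 10, 11, 14, 15, 17, 19, 20, 21, 22

Square k = 1,…,11 (k and 23−k give the same square):
1²=1, 2²=4, 3²=9, 4²=16, 5²≡2, 6²≡13, 7²≡3, 8²≡18, 9²≡12, 10²≡8, 11²≡6 (mod 23).
The residues are {1, 2, 3, 4, 6, 8, 9, 12, 13, 16, 18}; the non-residues are the remaining 11 nonzero classes.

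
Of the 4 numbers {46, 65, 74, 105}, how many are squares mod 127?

(46/127) = -1 → non-residue.
(65/127) = -1 → non-residue.
(74/127) = +1 → QR.
(105/127) = -1 → non-residue.
Total quadratic residues among the 4: 1.

1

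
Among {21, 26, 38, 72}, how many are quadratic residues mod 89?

2

(21/89) = +1 → QR.
(26/89) = -1 → non-residue.
(38/89) = -1 → non-residue.
(72/89) = +1 → QR.
Total quadratic residues among the 4: 2.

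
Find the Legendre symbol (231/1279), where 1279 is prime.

1

Reciprocity: 231 ≡ 3 and 1279 ≡ 3 (mod 4), so (231/1279) = −(1279/231).
Reduce top mod 231: now compute (124/231).
Pull out 2^2: since 231 ≡ 7 (mod 8), (2/231) = +1, so (2/231)^2 = +1.
Reciprocity: 31 ≡ 3 and 231 ≡ 3 (mod 4), so (31/231) = −(231/31).
Reduce top mod 31: now compute (14/31).
Pull out 2: since 31 ≡ 7 (mod 8), (2/31) = +1.
Reciprocity: 7 ≡ 3 and 31 ≡ 3 (mod 4), so (7/31) = −(31/7).
Reduce top mod 7: now compute (3/7).
Reciprocity: 3 ≡ 3 and 7 ≡ 3 (mod 4), so (3/7) = −(7/3).
Reduce top mod 3: now compute (1/3).
Reached (1/3) = 1. Collecting the sign flips along the way, the symbol is +1.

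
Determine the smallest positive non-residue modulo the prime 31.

(2/31) = +1, so 2 is a residue.
(3/31) = −1, so 3 is the smallest positive non-residue mod 31.

3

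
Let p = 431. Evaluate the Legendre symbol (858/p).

-1

Euler's criterion: (858/431) ≡ 427^215 (mod 431).
427^2 ≡ 16 (mod 431)
427^4 ≡ 256 (mod 431)
427^8 ≡ 24 (mod 431)
427^16 ≡ 145 (mod 431)
427^32 ≡ 337 (mod 431)
427^64 ≡ 216 (mod 431)
427^128 ≡ 108 (mod 431)
427^215 = 427^(128+64+16+4+2+1) ≡ 430 (mod 431).
Result is 430 ≡ −1, so (858/431) = −1.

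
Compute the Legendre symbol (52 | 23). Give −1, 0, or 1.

1

Euler's criterion: (52/23) ≡ 6^11 (mod 23).
6^2 ≡ 13 (mod 23)
6^4 ≡ 8 (mod 23)
6^8 ≡ 18 (mod 23)
6^11 = 6^(8+2+1) ≡ 1 (mod 23).
Result is 1, so (52/23) = 1.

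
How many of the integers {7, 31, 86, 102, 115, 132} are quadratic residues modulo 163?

(7/163) = -1 → non-residue.
(31/163) = -1 → non-residue.
(86/163) = -1 → non-residue.
(102/163) = -1 → non-residue.
(115/163) = +1 → QR.
(132/163) = +1 → QR.
Total quadratic residues among the 6: 2.

2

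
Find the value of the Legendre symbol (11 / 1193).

Reciprocity: 11 ≡ 3 and 1193 ≡ 1 (mod 4), so (11/1193) = +(1193/11).
Reduce top mod 11: now compute (5/11).
Reciprocity: 5 ≡ 1 and 11 ≡ 3 (mod 4), so (5/11) = +(11/5).
Reduce top mod 5: now compute (1/5).
Reached (1/5) = 1. Collecting the sign flips along the way, the symbol is +1.

1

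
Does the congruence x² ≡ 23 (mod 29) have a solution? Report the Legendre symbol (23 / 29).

Euler's criterion: (23/29) ≡ 23^14 (mod 29).
23^2 ≡ 7 (mod 29)
23^4 ≡ 20 (mod 29)
23^8 ≡ 23 (mod 29)
23^14 = 23^(8+4+2) ≡ 1 (mod 29).
Result is 1, so (23/29) = 1.

1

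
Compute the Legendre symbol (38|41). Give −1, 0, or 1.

-1

Pull out 2: since 41 ≡ 1 (mod 8), (2/41) = +1.
Reciprocity: 19 ≡ 3 and 41 ≡ 1 (mod 4), so (19/41) = +(41/19).
Reduce top mod 19: now compute (3/19).
Reciprocity: 3 ≡ 3 and 19 ≡ 3 (mod 4), so (3/19) = −(19/3).
Reduce top mod 3: now compute (1/3).
Reached (1/3) = 1. Collecting the sign flips along the way, the symbol is -1.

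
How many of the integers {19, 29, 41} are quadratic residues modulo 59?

(19/59) = +1 → QR.
(29/59) = +1 → QR.
(41/59) = +1 → QR.
Total quadratic residues among the 3: 3.

3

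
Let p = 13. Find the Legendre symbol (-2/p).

-1

First reduce: -2 ≡ 11 (mod 13).
Reciprocity: 11 ≡ 3 and 13 ≡ 1 (mod 4), so (11/13) = +(13/11).
Reduce top mod 11: now compute (2/11).
Pull out 2: since 11 ≡ 3 (mod 8), (2/11) = -1.
Reached (1/11) = 1. Collecting the sign flips along the way, the symbol is -1.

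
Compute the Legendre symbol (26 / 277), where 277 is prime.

Euler's criterion: (26/277) ≡ 26^138 (mod 277).
26^2 ≡ 122 (mod 277)
26^4 ≡ 203 (mod 277)
26^8 ≡ 213 (mod 277)
26^16 ≡ 218 (mod 277)
26^32 ≡ 157 (mod 277)
26^64 ≡ 273 (mod 277)
26^128 ≡ 16 (mod 277)
26^138 = 26^(128+8+2) ≡ 276 (mod 277).
Result is 276 ≡ −1, so (26/277) = −1.

-1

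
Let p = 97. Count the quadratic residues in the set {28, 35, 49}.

2

(28/97) = -1 → non-residue.
(35/97) = +1 → QR.
(49/97) = +1 → QR.
Total quadratic residues among the 3: 2.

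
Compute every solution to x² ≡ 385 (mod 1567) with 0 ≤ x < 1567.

744, 823

Since 1567 ≡ 3 (mod 4), a square root of 385 is 385^((1567+1)/4) = 385^392 mod 1567.
Repeated squaring: 385^2≡927, 385^4≡613, 385^8≡1256, 385^16≡1134, 385^32≡1016, 385^64≡1170, 385^128≡909, 385^256≡472 (mod 1567).
385^392 = 385^(256+128+8) ≡ 823 (mod 1567).
Check: 823² = 677329 ≡ 385 (mod 1567). The two roots are 744 and 823.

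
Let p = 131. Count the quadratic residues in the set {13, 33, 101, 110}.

3

(13/131) = +1 → QR.
(33/131) = +1 → QR.
(101/131) = +1 → QR.
(110/131) = -1 → non-residue.
Total quadratic residues among the 4: 3.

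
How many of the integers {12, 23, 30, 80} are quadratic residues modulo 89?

(12/89) = -1 → non-residue.
(23/89) = -1 → non-residue.
(30/89) = -1 → non-residue.
(80/89) = +1 → QR.
Total quadratic residues among the 4: 1.

1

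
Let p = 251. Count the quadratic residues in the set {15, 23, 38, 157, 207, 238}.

(15/251) = +1 → QR.
(23/251) = +1 → QR.
(38/251) = +1 → QR.
(157/251) = -1 → non-residue.
(207/251) = +1 → QR.
(238/251) = -1 → non-residue.
Total quadratic residues among the 6: 4.

4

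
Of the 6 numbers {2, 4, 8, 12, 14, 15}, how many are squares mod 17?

4

(2/17) = +1 → QR.
(4/17) = +1 → QR.
(8/17) = +1 → QR.
(12/17) = -1 → non-residue.
(14/17) = -1 → non-residue.
(15/17) = +1 → QR.
Total quadratic residues among the 6: 4.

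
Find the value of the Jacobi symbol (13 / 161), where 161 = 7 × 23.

-1

Reciprocity: 13 ≡ 1 and 161 ≡ 1 (mod 4), so (13/161) = +(161/13).
Reduce top mod 13: now compute (5/13).
Reciprocity: 5 ≡ 1 and 13 ≡ 1 (mod 4), so (5/13) = +(13/5).
Reduce top mod 5: now compute (3/5).
Reciprocity: 3 ≡ 3 and 5 ≡ 1 (mod 4), so (3/5) = +(5/3).
Reduce top mod 3: now compute (2/3).
Pull out 2: since 3 ≡ 3 (mod 8), (2/3) = -1.
Reached (1/3) = 1. Collecting the sign flips along the way, the symbol is -1.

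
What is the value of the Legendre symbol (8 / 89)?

Pull out 2^3: since 89 ≡ 1 (mod 8), (2/89) = +1, so (2/89)^3 = +1.
Reached (1/89) = 1. Collecting the sign flips along the way, the symbol is +1.

1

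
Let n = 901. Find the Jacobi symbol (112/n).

Pull out 2^4: since 901 ≡ 5 (mod 8), (2/901) = -1, so (2/901)^4 = +1.
Reciprocity: 7 ≡ 3 and 901 ≡ 1 (mod 4), so (7/901) = +(901/7).
Reduce top mod 7: now compute (5/7).
Reciprocity: 5 ≡ 1 and 7 ≡ 3 (mod 4), so (5/7) = +(7/5).
Reduce top mod 5: now compute (2/5).
Pull out 2: since 5 ≡ 5 (mod 8), (2/5) = -1.
Reached (1/5) = 1. Collecting the sign flips along the way, the symbol is -1.

-1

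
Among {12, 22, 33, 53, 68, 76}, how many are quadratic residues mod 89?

(12/89) = -1 → non-residue.
(22/89) = +1 → QR.
(33/89) = -1 → non-residue.
(53/89) = +1 → QR.
(68/89) = +1 → QR.
(76/89) = -1 → non-residue.
Total quadratic residues among the 6: 3.

3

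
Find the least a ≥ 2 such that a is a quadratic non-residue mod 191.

(2/191) = +1, so 2 is a residue.
(3/191) = +1, so 3 is a residue.
(4/191) = +1, so 4 is a residue.
(5/191) = +1, so 5 is a residue.
(6/191) = +1, so 6 is a residue.
(7/191) = −1, so 7 is the smallest positive non-residue mod 191.

7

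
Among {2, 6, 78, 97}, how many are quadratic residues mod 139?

(2/139) = -1 → non-residue.
(6/139) = +1 → QR.
(78/139) = +1 → QR.
(97/139) = -1 → non-residue.
Total quadratic residues among the 4: 2.

2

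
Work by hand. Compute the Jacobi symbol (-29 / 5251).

First reduce: -29 ≡ 5222 (mod 5251).
Pull out 2: since 5251 ≡ 3 (mod 8), (2/5251) = -1.
Reciprocity: 2611 ≡ 3 and 5251 ≡ 3 (mod 4), so (2611/5251) = −(5251/2611).
Reduce top mod 2611: now compute (29/2611).
Reciprocity: 29 ≡ 1 and 2611 ≡ 3 (mod 4), so (29/2611) = +(2611/29).
Reduce top mod 29: now compute (1/29).
Reached (1/29) = 1. Collecting the sign flips along the way, the symbol is +1.

1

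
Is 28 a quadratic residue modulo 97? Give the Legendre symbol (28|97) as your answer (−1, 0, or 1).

-1

Euler's criterion: (28/97) ≡ 28^48 (mod 97).
28^2 ≡ 8 (mod 97)
28^4 ≡ 64 (mod 97)
28^8 ≡ 22 (mod 97)
28^16 ≡ 96 (mod 97)
28^32 ≡ 1 (mod 97)
28^48 = 28^(32+16) ≡ 96 (mod 97).
Result is 96 ≡ −1, so (28/97) = −1.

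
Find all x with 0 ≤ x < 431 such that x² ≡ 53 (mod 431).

Since 431 ≡ 3 (mod 4), a square root of 53 is 53^((431+1)/4) = 53^108 mod 431.
Repeated squaring: 53^2≡223, 53^4≡164, 53^8≡174, 53^16≡106, 53^32≡30, 53^64≡38 (mod 431).
53^108 = 53^(64+32+8+4) ≡ 22 (mod 431).
Check: 22² = 484 ≡ 53 (mod 431). The two roots are 22 and 409.

22, 409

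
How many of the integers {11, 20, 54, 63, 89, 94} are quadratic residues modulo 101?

2

(11/101) = -1 → non-residue.
(20/101) = +1 → QR.
(54/101) = +1 → QR.
(63/101) = -1 → non-residue.
(89/101) = -1 → non-residue.
(94/101) = -1 → non-residue.
Total quadratic residues among the 6: 2.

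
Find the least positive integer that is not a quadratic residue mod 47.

(2/47) = +1, so 2 is a residue.
(3/47) = +1, so 3 is a residue.
(4/47) = +1, so 4 is a residue.
(5/47) = −1, so 5 is the smallest positive non-residue mod 47.

5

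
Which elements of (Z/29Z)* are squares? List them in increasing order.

Square k = 1,…,14 (k and 29−k give the same square):
1²=1, 2²=4, 3²=9, 4²=16, 5²=25, 6²≡7, 7²≡20, 8²≡6, 9²≡23, 10²≡13, 11²≡5, 12²≡28, 13²≡24, 14²≡22 (mod 29).
So the quadratic residues mod 29 are {1, 4, 5, 6, 7, 9, 13, 16, 20, 22, 23, 24, 25, 28}.

1,4,5,6,7,9,13,16,20,22,23,24,25,28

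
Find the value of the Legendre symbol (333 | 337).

Reciprocity: 333 ≡ 1 and 337 ≡ 1 (mod 4), so (333/337) = +(337/333).
Reduce top mod 333: now compute (4/333).
Pull out 2^2: since 333 ≡ 5 (mod 8), (2/333) = -1, so (2/333)^2 = +1.
Reached (1/333) = 1. Collecting the sign flips along the way, the symbol is +1.

1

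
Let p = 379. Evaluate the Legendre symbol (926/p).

-1

First reduce: 926 ≡ 168 (mod 379).
Pull out 2^3: since 379 ≡ 3 (mod 8), (2/379) = -1, so (2/379)^3 = -1.
Reciprocity: 21 ≡ 1 and 379 ≡ 3 (mod 4), so (21/379) = +(379/21).
Reduce top mod 21: now compute (1/21).
Reached (1/21) = 1. Collecting the sign flips along the way, the symbol is -1.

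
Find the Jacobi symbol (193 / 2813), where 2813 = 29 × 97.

Reciprocity: 193 ≡ 1 and 2813 ≡ 1 (mod 4), so (193/2813) = +(2813/193).
Reduce top mod 193: now compute (111/193).
Reciprocity: 111 ≡ 3 and 193 ≡ 1 (mod 4), so (111/193) = +(193/111).
Reduce top mod 111: now compute (82/111).
Pull out 2: since 111 ≡ 7 (mod 8), (2/111) = +1.
Reciprocity: 41 ≡ 1 and 111 ≡ 3 (mod 4), so (41/111) = +(111/41).
Reduce top mod 41: now compute (29/41).
Reciprocity: 29 ≡ 1 and 41 ≡ 1 (mod 4), so (29/41) = +(41/29).
Reduce top mod 29: now compute (12/29).
Pull out 2^2: since 29 ≡ 5 (mod 8), (2/29) = -1, so (2/29)^2 = +1.
Reciprocity: 3 ≡ 3 and 29 ≡ 1 (mod 4), so (3/29) = +(29/3).
Reduce top mod 3: now compute (2/3).
Pull out 2: since 3 ≡ 3 (mod 8), (2/3) = -1.
Reached (1/3) = 1. Collecting the sign flips along the way, the symbol is -1.

-1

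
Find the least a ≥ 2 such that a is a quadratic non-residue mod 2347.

(2/2347) = −1, so 2 is the smallest positive non-residue mod 2347.

2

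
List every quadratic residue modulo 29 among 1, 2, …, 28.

Square k = 1,…,14 (k and 29−k give the same square):
1²=1, 2²=4, 3²=9, 4²=16, 5²=25, 6²≡7, 7²≡20, 8²≡6, 9²≡23, 10²≡13, 11²≡5, 12²≡28, 13²≡24, 14²≡22 (mod 29).
So the quadratic residues mod 29 are {1, 4, 5, 6, 7, 9, 13, 16, 20, 22, 23, 24, 25, 28}.

1 4 5 6 7 9 13 16 20 22 23 24 25 28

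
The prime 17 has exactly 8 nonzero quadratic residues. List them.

Square k = 1,…,8 (k and 17−k give the same square):
1²=1, 2²=4, 3²=9, 4²=16, 5²≡8, 6²≡2, 7²≡15, 8²≡13 (mod 17).
So the quadratic residues mod 17 are {1, 2, 4, 8, 9, 13, 15, 16}.

1 2 4 8 9 13 15 16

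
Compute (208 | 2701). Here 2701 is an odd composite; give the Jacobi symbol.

1

Pull out 2^4: since 2701 ≡ 5 (mod 8), (2/2701) = -1, so (2/2701)^4 = +1.
Reciprocity: 13 ≡ 1 and 2701 ≡ 1 (mod 4), so (13/2701) = +(2701/13).
Reduce top mod 13: now compute (10/13).
Pull out 2: since 13 ≡ 5 (mod 8), (2/13) = -1.
Reciprocity: 5 ≡ 1 and 13 ≡ 1 (mod 4), so (5/13) = +(13/5).
Reduce top mod 5: now compute (3/5).
Reciprocity: 3 ≡ 3 and 5 ≡ 1 (mod 4), so (3/5) = +(5/3).
Reduce top mod 3: now compute (2/3).
Pull out 2: since 3 ≡ 3 (mod 8), (2/3) = -1.
Reached (1/3) = 1. Collecting the sign flips along the way, the symbol is +1.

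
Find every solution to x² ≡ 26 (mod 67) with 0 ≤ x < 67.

19, 48

Since 67 ≡ 3 (mod 4), a square root of 26 is 26^((67+1)/4) = 26^17 mod 67.
Repeated squaring: 26^2≡6, 26^4≡36, 26^8≡23, 26^16≡60 (mod 67).
26^17 = 26^(16+1) ≡ 19 (mod 67).
Check: 19² = 361 ≡ 26 (mod 67). The two roots are 19 and 48.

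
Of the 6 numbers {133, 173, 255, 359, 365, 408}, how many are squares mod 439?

4

(133/439) = +1 → QR.
(173/439) = -1 → non-residue.
(255/439) = +1 → QR.
(359/439) = -1 → non-residue.
(365/439) = +1 → QR.
(408/439) = +1 → QR.
Total quadratic residues among the 6: 4.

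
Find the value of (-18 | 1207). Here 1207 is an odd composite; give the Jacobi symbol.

-1

First reduce: -18 ≡ 1189 (mod 1207).
Reciprocity: 1189 ≡ 1 and 1207 ≡ 3 (mod 4), so (1189/1207) = +(1207/1189).
Reduce top mod 1189: now compute (18/1189).
Pull out 2: since 1189 ≡ 5 (mod 8), (2/1189) = -1.
Reciprocity: 9 ≡ 1 and 1189 ≡ 1 (mod 4), so (9/1189) = +(1189/9).
Reduce top mod 9: now compute (1/9).
Reached (1/9) = 1. Collecting the sign flips along the way, the symbol is -1.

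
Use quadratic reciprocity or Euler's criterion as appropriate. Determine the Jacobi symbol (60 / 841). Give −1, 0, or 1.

1

Pull out 2^2: since 841 ≡ 1 (mod 8), (2/841) = +1, so (2/841)^2 = +1.
Reciprocity: 15 ≡ 3 and 841 ≡ 1 (mod 4), so (15/841) = +(841/15).
Reduce top mod 15: now compute (1/15).
Reached (1/15) = 1. Collecting the sign flips along the way, the symbol is +1.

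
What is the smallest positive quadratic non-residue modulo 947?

(2/947) = −1, so 2 is the smallest positive non-residue mod 947.

2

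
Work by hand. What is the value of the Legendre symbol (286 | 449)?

Pull out 2: since 449 ≡ 1 (mod 8), (2/449) = +1.
Reciprocity: 143 ≡ 3 and 449 ≡ 1 (mod 4), so (143/449) = +(449/143).
Reduce top mod 143: now compute (20/143).
Pull out 2^2: since 143 ≡ 7 (mod 8), (2/143) = +1, so (2/143)^2 = +1.
Reciprocity: 5 ≡ 1 and 143 ≡ 3 (mod 4), so (5/143) = +(143/5).
Reduce top mod 5: now compute (3/5).
Reciprocity: 3 ≡ 3 and 5 ≡ 1 (mod 4), so (3/5) = +(5/3).
Reduce top mod 3: now compute (2/3).
Pull out 2: since 3 ≡ 3 (mod 8), (2/3) = -1.
Reached (1/3) = 1. Collecting the sign flips along the way, the symbol is -1.

-1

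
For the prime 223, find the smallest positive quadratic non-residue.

(2/223) = +1, so 2 is a residue.
(3/223) = −1, so 3 is the smallest positive non-residue mod 223.

3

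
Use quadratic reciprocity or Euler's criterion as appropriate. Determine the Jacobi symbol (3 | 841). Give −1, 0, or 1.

1

Reciprocity: 3 ≡ 3 and 841 ≡ 1 (mod 4), so (3/841) = +(841/3).
Reduce top mod 3: now compute (1/3).
Reached (1/3) = 1. Collecting the sign flips along the way, the symbol is +1.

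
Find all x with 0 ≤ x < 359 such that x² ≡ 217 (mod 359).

Since 359 ≡ 3 (mod 4), a square root of 217 is 217^((359+1)/4) = 217^90 mod 359.
Repeated squaring: 217^2≡60, 217^4≡10, 217^8≡100, 217^16≡307, 217^32≡191, 217^64≡222 (mod 359).
217^90 = 217^(64+16+8+2) ≡ 24 (mod 359).
Check: 24² = 576 ≡ 217 (mod 359). The two roots are 24 and 335.

24, 335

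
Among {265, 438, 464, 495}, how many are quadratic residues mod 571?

2

(265/571) = -1 → non-residue.
(438/571) = -1 → non-residue.
(464/571) = +1 → QR.
(495/571) = +1 → QR.
Total quadratic residues among the 4: 2.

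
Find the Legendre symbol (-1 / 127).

-1

First reduce: -1 ≡ 126 (mod 127).
Pull out 2: since 127 ≡ 7 (mod 8), (2/127) = +1.
Reciprocity: 63 ≡ 3 and 127 ≡ 3 (mod 4), so (63/127) = −(127/63).
Reduce top mod 63: now compute (1/63).
Reached (1/63) = 1. Collecting the sign flips along the way, the symbol is -1.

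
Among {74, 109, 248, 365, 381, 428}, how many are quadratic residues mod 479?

3

(74/479) = -1 → non-residue.
(109/479) = +1 → QR.
(248/479) = -1 → non-residue.
(365/479) = +1 → QR.
(381/479) = -1 → non-residue.
(428/479) = +1 → QR.
Total quadratic residues among the 6: 3.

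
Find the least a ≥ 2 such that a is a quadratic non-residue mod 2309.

(2/2309) = −1, so 2 is the smallest positive non-residue mod 2309.

2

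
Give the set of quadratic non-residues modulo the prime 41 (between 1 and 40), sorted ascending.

3 6 7 11 12 13 14 15 17 19 22 24 26 27 28 29 30 34 35 38

Square k = 1,…,20 (k and 41−k give the same square):
1²=1, 2²=4, 3²=9, 4²=16, 5²=25, 6²=36, 7²≡8, 8²≡23, 9²≡40, 10²≡18, 11²≡39, 12²≡21, 13²≡5, 14²≡32, 15²≡20, 16²≡10, 17²≡2, 18²≡37, 19²≡33, 20²≡31 (mod 41).
The residues are {1, 2, 4, 5, 8, 9, 10, 16, 18, 20, 21, 23, 25, 31, 32, 33, 36, 37, 39, 40}; the non-residues are the remaining 20 nonzero classes.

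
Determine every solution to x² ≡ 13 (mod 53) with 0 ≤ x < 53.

53 ≡ 1 (mod 4), so we find a root by search.
Trying successive values, 15² = 225 ≡ 13 (mod 53). The other root is 53 − 15 = 38.

15, 38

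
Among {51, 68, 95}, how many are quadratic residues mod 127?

(51/127) = -1 → non-residue.
(68/127) = +1 → QR.
(95/127) = -1 → non-residue.
Total quadratic residues among the 3: 1.

1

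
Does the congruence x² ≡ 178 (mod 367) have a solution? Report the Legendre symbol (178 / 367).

1

Euler's criterion: (178/367) ≡ 178^183 (mod 367).
178^2 ≡ 122 (mod 367)
178^4 ≡ 204 (mod 367)
178^8 ≡ 145 (mod 367)
178^16 ≡ 106 (mod 367)
178^32 ≡ 226 (mod 367)
178^64 ≡ 63 (mod 367)
178^128 ≡ 299 (mod 367)
178^183 = 178^(128+32+16+4+2+1) ≡ 1 (mod 367).
Result is 1, so (178/367) = 1.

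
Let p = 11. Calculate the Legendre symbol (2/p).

-1

Pull out 2: since 11 ≡ 3 (mod 8), (2/11) = -1.
Reached (1/11) = 1. Collecting the sign flips along the way, the symbol is -1.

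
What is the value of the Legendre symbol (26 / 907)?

Pull out 2: since 907 ≡ 3 (mod 8), (2/907) = -1.
Reciprocity: 13 ≡ 1 and 907 ≡ 3 (mod 4), so (13/907) = +(907/13).
Reduce top mod 13: now compute (10/13).
Pull out 2: since 13 ≡ 5 (mod 8), (2/13) = -1.
Reciprocity: 5 ≡ 1 and 13 ≡ 1 (mod 4), so (5/13) = +(13/5).
Reduce top mod 5: now compute (3/5).
Reciprocity: 3 ≡ 3 and 5 ≡ 1 (mod 4), so (3/5) = +(5/3).
Reduce top mod 3: now compute (2/3).
Pull out 2: since 3 ≡ 3 (mod 8), (2/3) = -1.
Reached (1/3) = 1. Collecting the sign flips along the way, the symbol is -1.

-1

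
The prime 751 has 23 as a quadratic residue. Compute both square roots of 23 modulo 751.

Since 751 ≡ 3 (mod 4), a square root of 23 is 23^((751+1)/4) = 23^188 mod 751.
Repeated squaring: 23^2≡529, 23^4≡469, 23^8≡669, 23^16≡716, 23^32≡474, 23^64≡127, 23^128≡358 (mod 751).
23^188 = 23^(128+32+16+8+4) ≡ 169 (mod 751).
Check: 169² = 28561 ≡ 23 (mod 751). The two roots are 169 and 582.

169, 582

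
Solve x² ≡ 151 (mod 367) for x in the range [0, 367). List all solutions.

Since 367 ≡ 3 (mod 4), a square root of 151 is 151^((367+1)/4) = 151^92 mod 367.
Repeated squaring: 151^2≡47, 151^4≡7, 151^8≡49, 151^16≡199, 151^32≡332, 151^64≡124 (mod 367).
151^92 = 151^(64+16+8+4) ≡ 114 (mod 367).
Check: 114² = 12996 ≡ 151 (mod 367). The two roots are 114 and 253.

114, 253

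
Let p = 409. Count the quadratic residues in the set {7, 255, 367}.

1

(7/409) = -1 → non-residue.
(255/409) = +1 → QR.
(367/409) = -1 → non-residue.
Total quadratic residues among the 3: 1.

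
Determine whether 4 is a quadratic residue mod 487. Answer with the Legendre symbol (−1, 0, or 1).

1

Pull out 2^2: since 487 ≡ 7 (mod 8), (2/487) = +1, so (2/487)^2 = +1.
Reached (1/487) = 1. Collecting the sign flips along the way, the symbol is +1.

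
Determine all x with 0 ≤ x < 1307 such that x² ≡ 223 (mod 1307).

393, 914

Since 1307 ≡ 3 (mod 4), a square root of 223 is 223^((1307+1)/4) = 223^327 mod 1307.
Repeated squaring: 223^2≡63, 223^4≡48, 223^8≡997, 223^16≡689, 223^32≡280, 223^64≡1287, 223^128≡400, 223^256≡546 (mod 1307).
223^327 = 223^(256+64+4+2+1) ≡ 393 (mod 1307).
Check: 393² = 154449 ≡ 223 (mod 1307). The two roots are 393 and 914.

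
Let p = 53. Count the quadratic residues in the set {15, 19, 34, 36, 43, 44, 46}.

(15/53) = +1 → QR.
(19/53) = -1 → non-residue.
(34/53) = -1 → non-residue.
(36/53) = +1 → QR.
(43/53) = +1 → QR.
(44/53) = +1 → QR.
(46/53) = +1 → QR.
Total quadratic residues among the 7: 5.

5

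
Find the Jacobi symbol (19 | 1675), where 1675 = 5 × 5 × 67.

Reciprocity: 19 ≡ 3 and 1675 ≡ 3 (mod 4), so (19/1675) = −(1675/19).
Reduce top mod 19: now compute (3/19).
Reciprocity: 3 ≡ 3 and 19 ≡ 3 (mod 4), so (3/19) = −(19/3).
Reduce top mod 3: now compute (1/3).
Reached (1/3) = 1. Collecting the sign flips along the way, the symbol is +1.

1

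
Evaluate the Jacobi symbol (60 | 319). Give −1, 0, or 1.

-1

Pull out 2^2: since 319 ≡ 7 (mod 8), (2/319) = +1, so (2/319)^2 = +1.
Reciprocity: 15 ≡ 3 and 319 ≡ 3 (mod 4), so (15/319) = −(319/15).
Reduce top mod 15: now compute (4/15).
Pull out 2^2: since 15 ≡ 7 (mod 8), (2/15) = +1, so (2/15)^2 = +1.
Reached (1/15) = 1. Collecting the sign flips along the way, the symbol is -1.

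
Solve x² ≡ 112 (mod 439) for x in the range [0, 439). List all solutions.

Since 439 ≡ 3 (mod 4), a square root of 112 is 112^((439+1)/4) = 112^110 mod 439.
Repeated squaring: 112^2≡252, 112^4≡288, 112^8≡412, 112^16≡290, 112^32≡251, 112^64≡224 (mod 439).
112^110 = 112^(64+32+8+4+2) ≡ 218 (mod 439).
Check: 218² = 47524 ≡ 112 (mod 439). The two roots are 218 and 221.

218, 221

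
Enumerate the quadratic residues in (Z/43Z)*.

Square k = 1,…,21 (k and 43−k give the same square):
1²=1, 2²=4, 3²=9, 4²=16, 5²=25, 6²=36, 7²≡6, 8²≡21, 9²≡38, 10²≡14, 11²≡35, 12²≡15, 13²≡40, 14²≡24, 15²≡10, 16²≡41, 17²≡31, 18²≡23, 19²≡17, 20²≡13, 21²≡11 (mod 43).
So the quadratic residues mod 43 are {1, 4, 6, 9, 10, 11, 13, 14, 15, 16, 17, 21, 23, 24, 25, 31, 35, 36, 38, 40, 41}.

1, 4, 6, 9, 10, 11, 13, 14, 15, 16, 17, 21, 23, 24, 25, 31, 35, 36, 38, 40, 41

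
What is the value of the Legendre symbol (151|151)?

0

First reduce: 151 ≡ 0 (mod 151).
Top reduces to 0: gcd > 1, so the symbol is 0.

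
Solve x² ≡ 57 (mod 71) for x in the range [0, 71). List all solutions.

Since 71 ≡ 3 (mod 4), a square root of 57 is 57^((71+1)/4) = 57^18 mod 71.
Repeated squaring: 57^2≡54, 57^4≡5, 57^8≡25, 57^16≡57 (mod 71).
57^18 = 57^(16+2) ≡ 25 (mod 71).
Check: 25² = 625 ≡ 57 (mod 71). The two roots are 25 and 46.

25, 46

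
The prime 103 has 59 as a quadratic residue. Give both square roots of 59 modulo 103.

33, 70

Since 103 ≡ 3 (mod 4), a square root of 59 is 59^((103+1)/4) = 59^26 mod 103.
Repeated squaring: 59^2≡82, 59^4≡29, 59^8≡17, 59^16≡83 (mod 103).
59^26 = 59^(16+8+2) ≡ 33 (mod 103).
Check: 33² = 1089 ≡ 59 (mod 103). The two roots are 33 and 70.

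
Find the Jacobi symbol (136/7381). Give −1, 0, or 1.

1

Pull out 2^3: since 7381 ≡ 5 (mod 8), (2/7381) = -1, so (2/7381)^3 = -1.
Reciprocity: 17 ≡ 1 and 7381 ≡ 1 (mod 4), so (17/7381) = +(7381/17).
Reduce top mod 17: now compute (3/17).
Reciprocity: 3 ≡ 3 and 17 ≡ 1 (mod 4), so (3/17) = +(17/3).
Reduce top mod 3: now compute (2/3).
Pull out 2: since 3 ≡ 3 (mod 8), (2/3) = -1.
Reached (1/3) = 1. Collecting the sign flips along the way, the symbol is +1.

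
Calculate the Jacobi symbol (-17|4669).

First reduce: -17 ≡ 4652 (mod 4669).
Pull out 2^2: since 4669 ≡ 5 (mod 8), (2/4669) = -1, so (2/4669)^2 = +1.
Reciprocity: 1163 ≡ 3 and 4669 ≡ 1 (mod 4), so (1163/4669) = +(4669/1163).
Reduce top mod 1163: now compute (17/1163).
Reciprocity: 17 ≡ 1 and 1163 ≡ 3 (mod 4), so (17/1163) = +(1163/17).
Reduce top mod 17: now compute (7/17).
Reciprocity: 7 ≡ 3 and 17 ≡ 1 (mod 4), so (7/17) = +(17/7).
Reduce top mod 7: now compute (3/7).
Reciprocity: 3 ≡ 3 and 7 ≡ 3 (mod 4), so (3/7) = −(7/3).
Reduce top mod 3: now compute (1/3).
Reached (1/3) = 1. Collecting the sign flips along the way, the symbol is -1.

-1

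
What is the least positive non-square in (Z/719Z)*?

(2/719) = +1, so 2 is a residue.
(3/719) = +1, so 3 is a residue.
(4/719) = +1, so 4 is a residue.
(5/719) = +1, so 5 is a residue.
(6/719) = +1, so 6 is a residue.
(7/719) = +1, so 7 is a residue.
(8/719) = +1, so 8 is a residue.
(9/719) = +1, so 9 is a residue.
(10/719) = +1, so 10 is a residue.
(11/719) = −1, so 11 is the smallest positive non-residue mod 719.

11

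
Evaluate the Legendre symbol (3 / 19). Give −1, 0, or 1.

-1

Reciprocity: 3 ≡ 3 and 19 ≡ 3 (mod 4), so (3/19) = −(19/3).
Reduce top mod 3: now compute (1/3).
Reached (1/3) = 1. Collecting the sign flips along the way, the symbol is -1.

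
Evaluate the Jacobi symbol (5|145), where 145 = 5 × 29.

Reciprocity: 5 ≡ 1 and 145 ≡ 1 (mod 4), so (5/145) = +(145/5).
Reduce top mod 5: now compute (0/5).
Top reduces to 0: gcd > 1, so the symbol is 0.

0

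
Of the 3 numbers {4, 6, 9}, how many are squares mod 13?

(4/13) = +1 → QR.
(6/13) = -1 → non-residue.
(9/13) = +1 → QR.
Total quadratic residues among the 3: 2.

2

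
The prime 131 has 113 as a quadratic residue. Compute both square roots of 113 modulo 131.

Since 131 ≡ 3 (mod 4), a square root of 113 is 113^((131+1)/4) = 113^33 mod 131.
Repeated squaring: 113^2≡62, 113^4≡45, 113^8≡60, 113^16≡63, 113^32≡39 (mod 131).
113^33 = 113^(32+1) ≡ 84 (mod 131).
Check: 84² = 7056 ≡ 113 (mod 131). The two roots are 47 and 84.

47, 84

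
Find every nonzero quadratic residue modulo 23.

Square k = 1,…,11 (k and 23−k give the same square):
1²=1, 2²=4, 3²=9, 4²=16, 5²≡2, 6²≡13, 7²≡3, 8²≡18, 9²≡12, 10²≡8, 11²≡6 (mod 23).
So the quadratic residues mod 23 are {1, 2, 3, 4, 6, 8, 9, 12, 13, 16, 18}.

1 2 3 4 6 8 9 12 13 16 18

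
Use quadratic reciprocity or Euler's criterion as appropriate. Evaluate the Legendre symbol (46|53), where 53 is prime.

1

Pull out 2: since 53 ≡ 5 (mod 8), (2/53) = -1.
Reciprocity: 23 ≡ 3 and 53 ≡ 1 (mod 4), so (23/53) = +(53/23).
Reduce top mod 23: now compute (7/23).
Reciprocity: 7 ≡ 3 and 23 ≡ 3 (mod 4), so (7/23) = −(23/7).
Reduce top mod 7: now compute (2/7).
Pull out 2: since 7 ≡ 7 (mod 8), (2/7) = +1.
Reached (1/7) = 1. Collecting the sign flips along the way, the symbol is +1.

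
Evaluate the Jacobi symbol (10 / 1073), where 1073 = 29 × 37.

Pull out 2: since 1073 ≡ 1 (mod 8), (2/1073) = +1.
Reciprocity: 5 ≡ 1 and 1073 ≡ 1 (mod 4), so (5/1073) = +(1073/5).
Reduce top mod 5: now compute (3/5).
Reciprocity: 3 ≡ 3 and 5 ≡ 1 (mod 4), so (3/5) = +(5/3).
Reduce top mod 3: now compute (2/3).
Pull out 2: since 3 ≡ 3 (mod 8), (2/3) = -1.
Reached (1/3) = 1. Collecting the sign flips along the way, the symbol is -1.

-1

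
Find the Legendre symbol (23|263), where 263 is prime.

Euler's criterion: (23/263) ≡ 23^131 (mod 263).
23^2 ≡ 3 (mod 263)
23^4 ≡ 9 (mod 263)
23^8 ≡ 81 (mod 263)
23^16 ≡ 249 (mod 263)
23^32 ≡ 196 (mod 263)
23^64 ≡ 18 (mod 263)
23^128 ≡ 61 (mod 263)
23^131 = 23^(128+2+1) ≡ 1 (mod 263).
Result is 1, so (23/263) = 1.

1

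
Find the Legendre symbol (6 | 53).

Pull out 2: since 53 ≡ 5 (mod 8), (2/53) = -1.
Reciprocity: 3 ≡ 3 and 53 ≡ 1 (mod 4), so (3/53) = +(53/3).
Reduce top mod 3: now compute (2/3).
Pull out 2: since 3 ≡ 3 (mod 8), (2/3) = -1.
Reached (1/3) = 1. Collecting the sign flips along the way, the symbol is +1.

1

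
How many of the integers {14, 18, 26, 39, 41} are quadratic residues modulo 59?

2

(14/59) = -1 → non-residue.
(18/59) = -1 → non-residue.
(26/59) = +1 → QR.
(39/59) = -1 → non-residue.
(41/59) = +1 → QR.
Total quadratic residues among the 5: 2.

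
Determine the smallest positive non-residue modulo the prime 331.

2

(2/331) = −1, so 2 is the smallest positive non-residue mod 331.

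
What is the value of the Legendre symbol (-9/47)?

-1

First reduce: -9 ≡ 38 (mod 47).
Pull out 2: since 47 ≡ 7 (mod 8), (2/47) = +1.
Reciprocity: 19 ≡ 3 and 47 ≡ 3 (mod 4), so (19/47) = −(47/19).
Reduce top mod 19: now compute (9/19).
Reciprocity: 9 ≡ 1 and 19 ≡ 3 (mod 4), so (9/19) = +(19/9).
Reduce top mod 9: now compute (1/9).
Reached (1/9) = 1. Collecting the sign flips along the way, the symbol is -1.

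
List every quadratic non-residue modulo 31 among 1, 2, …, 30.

3 6 11 12 13 15 17 21 22 23 24 26 27 29 30

Square k = 1,…,15 (k and 31−k give the same square):
1²=1, 2²=4, 3²=9, 4²=16, 5²=25, 6²≡5, 7²≡18, 8²≡2, 9²≡19, 10²≡7, 11²≡28, 12²≡20, 13²≡14, 14²≡10, 15²≡8 (mod 31).
The residues are {1, 2, 4, 5, 7, 8, 9, 10, 14, 16, 18, 19, 20, 25, 28}; the non-residues are the remaining 15 nonzero classes.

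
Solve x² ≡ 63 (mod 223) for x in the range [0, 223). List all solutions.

78, 145

Since 223 ≡ 3 (mod 4), a square root of 63 is 63^((223+1)/4) = 63^56 mod 223.
Repeated squaring: 63^2≡178, 63^4≡18, 63^8≡101, 63^16≡166, 63^32≡127 (mod 223).
63^56 = 63^(32+16+8) ≡ 78 (mod 223).
Check: 78² = 6084 ≡ 63 (mod 223). The two roots are 78 and 145.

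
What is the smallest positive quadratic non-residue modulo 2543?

5

(2/2543) = +1, so 2 is a residue.
(3/2543) = +1, so 3 is a residue.
(4/2543) = +1, so 4 is a residue.
(5/2543) = −1, so 5 is the smallest positive non-residue mod 2543.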